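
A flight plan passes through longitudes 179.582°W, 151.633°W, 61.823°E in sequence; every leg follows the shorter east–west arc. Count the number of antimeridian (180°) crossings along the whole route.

1

Leg 1: -179.582° → -151.633°, shortest Δλ = 27.949° (east) — does not cross 180°.
Leg 2: -151.633° → +61.823°, shortest Δλ = -146.544° (west) — crosses 180°.
Total crossings: 1.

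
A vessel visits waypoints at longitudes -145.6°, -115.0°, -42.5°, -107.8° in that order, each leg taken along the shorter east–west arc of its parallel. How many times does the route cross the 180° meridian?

Leg 1: -145.6° → -115.0°, shortest Δλ = 30.6° (east) — does not cross 180°.
Leg 2: -115.0° → -42.5°, shortest Δλ = 72.5° (east) — does not cross 180°.
Leg 3: -42.5° → -107.8°, shortest Δλ = -65.3° (west) — does not cross 180°.
Total crossings: 0.

0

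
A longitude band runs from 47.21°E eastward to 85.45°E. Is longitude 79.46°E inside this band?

Yes

Band width going east from +47.21° to +85.45°: ((85.45 − 47.21) mod 360) = 38.24°.
Offset of +79.46° east of the west edge: ((79.46 − 47.21) mod 360) = 32.25°.
32.25° ≤ 38.24° ⇒ inside.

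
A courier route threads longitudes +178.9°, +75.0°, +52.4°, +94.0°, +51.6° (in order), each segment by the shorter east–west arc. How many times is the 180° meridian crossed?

0

Leg 1: +178.9° → +75.0°, shortest Δλ = -103.9° (west) — does not cross 180°.
Leg 2: +75.0° → +52.4°, shortest Δλ = -22.6° (west) — does not cross 180°.
Leg 3: +52.4° → +94.0°, shortest Δλ = 41.6° (east) — does not cross 180°.
Leg 4: +94.0° → +51.6°, shortest Δλ = -42.4° (west) — does not cross 180°.
Total crossings: 0.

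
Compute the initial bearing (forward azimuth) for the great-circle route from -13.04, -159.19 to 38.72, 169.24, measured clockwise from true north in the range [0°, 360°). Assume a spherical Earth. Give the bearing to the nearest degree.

332°

Δλ = 169.24 − -159.19 = 328.43°; wrapped into (−180°, 180°]: -31.57°.
θ = atan2( sin Δλ · cos φ₂ , cos φ₁ · sin φ₂ − sin φ₁ · cos φ₂ · cos Δλ )
  = atan2(-0.40847, 0.75937) = -28.276° → normalised to [0°, 360°): 331.724°.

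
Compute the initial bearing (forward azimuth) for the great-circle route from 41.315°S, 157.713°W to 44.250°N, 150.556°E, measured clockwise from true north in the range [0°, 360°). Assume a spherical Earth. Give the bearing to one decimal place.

Δλ = 150.556 − -157.713 = 308.269°; wrapped into (−180°, 180°]: -51.731°.
θ = atan2( sin Δλ · cos φ₂ , cos φ₁ · sin φ₂ − sin φ₁ · cos φ₂ · cos Δλ )
  = atan2(-0.56238, 0.81700) = -34.541° → normalised to [0°, 360°): 325.459°.

325.5°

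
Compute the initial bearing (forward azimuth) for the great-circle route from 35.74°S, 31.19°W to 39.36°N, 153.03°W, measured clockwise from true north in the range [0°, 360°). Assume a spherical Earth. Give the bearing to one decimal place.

Δλ = -153.03 − -31.19 = -121.84°.
θ = atan2( sin Δλ · cos φ₂ , cos φ₁ · sin φ₂ − sin φ₁ · cos φ₂ · cos Δλ )
  = atan2(-0.65683, 0.27651) = -67.170° → normalised to [0°, 360°): 292.830°.

292.8°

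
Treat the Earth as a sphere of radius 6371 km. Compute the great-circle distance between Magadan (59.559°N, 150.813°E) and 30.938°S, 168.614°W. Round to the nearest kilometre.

Δλ = -168.614 − 150.813 = -319.427°; wrapped into (−180°, 180°]: 40.573°.
Δφ = -30.938 − 59.559 = -90.497°.
a = sin²(Δφ/2) + cos φ₁ · cos φ₂ · sin²(Δλ/2) = 0.556577.
c = 2·atan2(√a, √(1−a)) = 1.68419 rad → d = 6371·c ≈ 10729.99 km.

10730 km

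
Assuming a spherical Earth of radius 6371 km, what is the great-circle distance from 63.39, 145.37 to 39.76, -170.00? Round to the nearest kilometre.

3917 km

Δλ = -170.00 − 145.37 = -315.37°; wrapped into (−180°, 180°]: 44.63°.
Δφ = 39.76 − 63.39 = -23.63°.
a = sin²(Δφ/2) + cos φ₁ · cos φ₂ · sin²(Δλ/2) = 0.091565.
c = 2·atan2(√a, √(1−a)) = 0.61483 rad → d = 6371·c ≈ 3917.10 km.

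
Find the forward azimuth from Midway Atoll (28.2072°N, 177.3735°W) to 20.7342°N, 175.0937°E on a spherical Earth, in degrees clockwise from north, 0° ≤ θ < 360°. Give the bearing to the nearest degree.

224°

Δλ = 175.0937 − -177.3735 = 352.4672°; wrapped into (−180°, 180°]: -7.5328°.
θ = atan2( sin Δλ · cos φ₂ , cos φ₁ · sin φ₂ − sin φ₁ · cos φ₂ · cos Δλ )
  = atan2(-0.12260, -0.12624) = -135.838° → normalised to [0°, 360°): 224.162°.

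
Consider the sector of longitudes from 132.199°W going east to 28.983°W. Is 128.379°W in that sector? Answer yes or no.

Yes

Band width going east from -132.199° to -28.983°: ((-28.983 − -132.199) mod 360) = 103.216°.
Offset of -128.379° east of the west edge: ((-128.379 − -132.199) mod 360) = 3.820°.
3.820° ≤ 103.216° ⇒ inside.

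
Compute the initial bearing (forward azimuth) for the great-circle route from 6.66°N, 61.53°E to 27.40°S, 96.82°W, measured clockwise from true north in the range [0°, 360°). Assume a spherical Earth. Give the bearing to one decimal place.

222.2°

Δλ = -96.82 − 61.53 = -158.35°.
θ = atan2( sin Δλ · cos φ₂ , cos φ₁ · sin φ₂ − sin φ₁ · cos φ₂ · cos Δλ )
  = atan2(-0.32755, -0.36139) = -137.812° → normalised to [0°, 360°): 222.188°.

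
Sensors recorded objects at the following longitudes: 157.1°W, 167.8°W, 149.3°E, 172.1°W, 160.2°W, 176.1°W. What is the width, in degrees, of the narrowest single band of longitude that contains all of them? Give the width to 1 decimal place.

53.6°

Sort the longitudes: -176.1°, -172.1°, -167.8°, -160.2°, -157.1°, +149.3°.
Eastward gaps between consecutive values (wrapping around): 4.0°, 4.3°, 7.6°, 3.1°, 306.4°, 34.6°.
Largest gap = 306.4° ⇒ minimal covering band is its complement: 360° − 306.4° = 53.6°.
Band runs from +149.3° eastward to -157.1°, crossing the antimeridian.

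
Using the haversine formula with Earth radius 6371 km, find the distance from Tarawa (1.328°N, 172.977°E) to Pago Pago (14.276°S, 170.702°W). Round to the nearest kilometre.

2498 km

Δλ = -170.702 − 172.977 = -343.679°; wrapped into (−180°, 180°]: 16.321°.
Δφ = -14.276 − 1.328 = -15.604°.
a = sin²(Δφ/2) + cos φ₁ · cos φ₂ · sin²(Δλ/2) = 0.037949.
c = 2·atan2(√a, √(1−a)) = 0.39212 rad → d = 6371·c ≈ 2498.20 km.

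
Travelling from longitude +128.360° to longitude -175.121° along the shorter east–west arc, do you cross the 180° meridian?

Yes

Naïve |-175.121 − 128.360| = 303.481° > 180°, so the shorter arc goes the other way round — across 180°.
Signed shortest Δλ = ((-175.121 − 128.360 + 180) mod 360) − 180 = 56.519°.
Going east by 56.519° from +128.360° passes through 180° before reaching -175.121°.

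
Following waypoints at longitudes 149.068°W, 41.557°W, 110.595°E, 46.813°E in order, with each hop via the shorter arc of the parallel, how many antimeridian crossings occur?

0

Leg 1: -149.068° → -41.557°, shortest Δλ = 107.511° (east) — does not cross 180°.
Leg 2: -41.557° → +110.595°, shortest Δλ = 152.152° (east) — does not cross 180°.
Leg 3: +110.595° → +46.813°, shortest Δλ = -63.782° (west) — does not cross 180°.
Total crossings: 0.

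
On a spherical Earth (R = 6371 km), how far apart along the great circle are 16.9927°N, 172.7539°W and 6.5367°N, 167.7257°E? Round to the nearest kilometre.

2419 km

Δλ = 167.7257 − -172.7539 = 340.4796°; wrapped into (−180°, 180°]: -19.5204°.
Δφ = 6.5367 − 16.9927 = -10.4560°.
a = sin²(Δφ/2) + cos φ₁ · cos φ₂ · sin²(Δλ/2) = 0.035608.
c = 2·atan2(√a, √(1−a)) = 0.37968 rad → d = 6371·c ≈ 2418.93 km.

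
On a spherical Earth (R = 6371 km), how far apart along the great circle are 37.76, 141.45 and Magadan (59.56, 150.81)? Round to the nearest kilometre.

Δλ = 150.81 − 141.45 = 9.36°.
Δφ = 59.56 − 37.76 = 21.80°.
a = sin²(Δφ/2) + cos φ₁ · cos φ₂ · sin²(Δλ/2) = 0.038423.
c = 2·atan2(√a, √(1−a)) = 0.39459 rad → d = 6371·c ≈ 2513.95 km.

2514 km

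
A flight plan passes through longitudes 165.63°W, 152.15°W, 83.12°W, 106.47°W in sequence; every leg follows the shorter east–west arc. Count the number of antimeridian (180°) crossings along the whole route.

Leg 1: -165.63° → -152.15°, shortest Δλ = 13.48° (east) — does not cross 180°.
Leg 2: -152.15° → -83.12°, shortest Δλ = 69.03° (east) — does not cross 180°.
Leg 3: -83.12° → -106.47°, shortest Δλ = -23.35° (west) — does not cross 180°.
Total crossings: 0.

0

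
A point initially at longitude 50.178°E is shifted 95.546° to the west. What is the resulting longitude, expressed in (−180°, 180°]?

Start at +50.178°; shift −95.546° → -45.368°.
-45.368° already lies in (−180°, 180°].

45.368°W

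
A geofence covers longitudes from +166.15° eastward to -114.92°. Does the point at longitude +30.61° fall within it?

Band width going east from +166.15° to -114.92°: ((-114.92 − 166.15) mod 360) = 78.93°.
Offset of +30.61° east of the west edge: ((30.61 − 166.15) mod 360) = 224.46°.
224.46° > 78.93° ⇒ outside.

No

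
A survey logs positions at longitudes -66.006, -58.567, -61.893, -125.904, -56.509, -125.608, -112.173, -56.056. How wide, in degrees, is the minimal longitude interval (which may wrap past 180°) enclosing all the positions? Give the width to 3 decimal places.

Sort the longitudes: -125.904°, -125.608°, -112.173°, -66.006°, -61.893°, -58.567°, -56.509°, -56.056°.
Eastward gaps between consecutive values (wrapping around): 0.296°, 13.435°, 46.167°, 4.113°, 3.326°, 2.058°, 0.453°, 290.152°.
Largest gap = 290.152° ⇒ minimal covering band is its complement: 360° − 290.152° = 69.848°.
Band runs from -125.904° eastward to -56.056°.

69.848°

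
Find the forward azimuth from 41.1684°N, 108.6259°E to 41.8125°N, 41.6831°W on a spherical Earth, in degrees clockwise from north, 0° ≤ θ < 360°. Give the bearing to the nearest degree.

Δλ = -41.6831 − 108.6259 = -150.3090°.
θ = atan2( sin Δλ · cos φ₂ , cos φ₁ · sin φ₂ − sin φ₁ · cos φ₂ · cos Δλ )
  = atan2(-0.36918, 0.92809) = -21.692° → normalised to [0°, 360°): 338.308°.

338°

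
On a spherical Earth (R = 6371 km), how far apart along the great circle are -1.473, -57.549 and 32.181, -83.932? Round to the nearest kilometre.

Δλ = -83.932 − -57.549 = -26.383°.
Δφ = 32.181 − -1.473 = 33.654°.
a = sin²(Δφ/2) + cos φ₁ · cos φ₂ · sin²(Δλ/2) = 0.127863.
c = 2·atan2(√a, √(1−a)) = 0.73135 rad → d = 6371·c ≈ 4659.43 km.

4659 km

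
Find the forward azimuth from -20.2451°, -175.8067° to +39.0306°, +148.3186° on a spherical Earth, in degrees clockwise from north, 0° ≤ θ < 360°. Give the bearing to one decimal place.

Δλ = 148.3186 − -175.8067 = 324.1253°; wrapped into (−180°, 180°]: -35.8747°.
θ = atan2( sin Δλ · cos φ₂ , cos φ₁ · sin φ₂ − sin φ₁ · cos φ₂ · cos Δλ )
  = atan2(-0.45522, 0.80864) = -29.377° → normalised to [0°, 360°): 330.623°.

330.6°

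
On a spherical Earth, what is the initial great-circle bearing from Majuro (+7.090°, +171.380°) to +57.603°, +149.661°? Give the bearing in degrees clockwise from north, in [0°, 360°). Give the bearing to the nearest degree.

Δλ = 149.661 − 171.380 = -21.719°.
θ = atan2( sin Δλ · cos φ₂ , cos φ₁ · sin φ₂ − sin φ₁ · cos φ₂ · cos Δλ )
  = atan2(-0.19827, 0.77646) = -14.324° → normalised to [0°, 360°): 345.676°.

346°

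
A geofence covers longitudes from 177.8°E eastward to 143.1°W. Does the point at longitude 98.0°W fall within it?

Band width going east from +177.8° to -143.1°: ((-143.1 − 177.8) mod 360) = 39.1°.
Offset of -98.0° east of the west edge: ((-98.0 − 177.8) mod 360) = 84.2°.
84.2° > 39.1° ⇒ outside.

No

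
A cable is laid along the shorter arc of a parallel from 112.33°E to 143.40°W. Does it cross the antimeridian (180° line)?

Yes

Naïve |-143.40 − 112.33| = 255.73° > 180°, so the shorter arc goes the other way round — across 180°.
Signed shortest Δλ = ((-143.40 − 112.33 + 180) mod 360) − 180 = 104.27°.
Going east by 104.27° from +112.33° passes through 180° before reaching -143.40°.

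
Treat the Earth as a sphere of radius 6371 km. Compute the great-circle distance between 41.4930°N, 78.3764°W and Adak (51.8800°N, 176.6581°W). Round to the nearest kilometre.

Δλ = -176.6581 − -78.3764 = -98.2817°.
Δφ = 51.8800 − 41.4930 = 10.3870°.
a = sin²(Δφ/2) + cos φ₁ · cos φ₂ · sin²(Δλ/2) = 0.272689.
c = 2·atan2(√a, √(1−a)) = 1.09885 rad → d = 6371·c ≈ 7000.77 km.

7001 km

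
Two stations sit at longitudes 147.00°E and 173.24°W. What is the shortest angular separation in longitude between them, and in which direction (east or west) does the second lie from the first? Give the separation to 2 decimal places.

39.76° east

Raw difference: -173.24 − 147.00 = -320.24°.
Normalise into (−180°, 180°]: -320.24° + 360° = 39.76°.
Positive ⇒ the second point lies to the east; separation 39.76°.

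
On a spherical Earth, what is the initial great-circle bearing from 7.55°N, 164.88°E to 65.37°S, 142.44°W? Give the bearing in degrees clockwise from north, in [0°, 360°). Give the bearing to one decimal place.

Δλ = -142.44 − 164.88 = -307.32°; wrapped into (−180°, 180°]: 52.68°.
θ = atan2( sin Δλ · cos φ₂ , cos φ₁ · sin φ₂ − sin φ₁ · cos φ₂ · cos Δλ )
  = atan2(0.33143, -0.93434) = 160.469° → normalised to [0°, 360°): 160.469°.

160.5°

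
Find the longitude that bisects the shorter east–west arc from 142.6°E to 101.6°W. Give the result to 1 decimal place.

Signed shortest Δλ from +142.6° to -101.6° is +115.8°.
Midpoint longitude = +142.6° + (+115.8°)/2 = +142.6° + 57.9° = +200.5°.
Normalise into (−180°, 180°]: -159.5°.
(The naïve average (+142.6 + -101.6)/2 = 20.5° is on the wrong side of the globe.)

159.5°W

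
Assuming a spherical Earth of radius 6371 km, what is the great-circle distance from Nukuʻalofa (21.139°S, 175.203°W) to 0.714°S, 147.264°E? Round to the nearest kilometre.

Δλ = 147.264 − -175.203 = 322.467°; wrapped into (−180°, 180°]: -37.533°.
Δφ = -0.714 − -21.139 = 20.425°.
a = sin²(Δφ/2) + cos φ₁ · cos φ₂ · sin²(Δλ/2) = 0.127962.
c = 2·atan2(√a, √(1−a)) = 0.73164 rad → d = 6371·c ≈ 4661.31 km.

4661 km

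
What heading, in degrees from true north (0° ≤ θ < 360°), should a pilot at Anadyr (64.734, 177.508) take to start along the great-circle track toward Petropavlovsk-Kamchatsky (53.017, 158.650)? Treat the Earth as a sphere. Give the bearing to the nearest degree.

228°

Δλ = 158.650 − 177.508 = -18.858°.
θ = atan2( sin Δλ · cos φ₂ , cos φ₁ · sin φ₂ − sin φ₁ · cos φ₂ · cos Δλ )
  = atan2(-0.19444, -0.17388) = -131.804° → normalised to [0°, 360°): 228.196°.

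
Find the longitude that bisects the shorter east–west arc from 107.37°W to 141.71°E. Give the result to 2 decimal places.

Signed shortest Δλ from -107.37° to +141.71° is -110.92°.
Midpoint longitude = -107.37° + (-110.92°)/2 = -107.37° − 55.46° = -162.83°.
(The naïve average (-107.37 + +141.71)/2 = 17.17° is on the wrong side of the globe.)

162.83°W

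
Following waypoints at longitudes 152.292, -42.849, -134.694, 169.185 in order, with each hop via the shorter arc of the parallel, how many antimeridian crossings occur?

2

Leg 1: +152.292° → -42.849°, shortest Δλ = 164.859° (east) — crosses 180°.
Leg 2: -42.849° → -134.694°, shortest Δλ = -91.845° (west) — does not cross 180°.
Leg 3: -134.694° → +169.185°, shortest Δλ = -56.121° (west) — crosses 180°.
Total crossings: 2.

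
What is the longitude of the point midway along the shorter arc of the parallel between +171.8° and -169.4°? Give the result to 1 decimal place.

-178.8°

Signed shortest Δλ from +171.8° to -169.4° is +18.8°.
Midpoint longitude = +171.8° + (+18.8°)/2 = +171.8° + 9.4° = +181.2°.
Normalise into (−180°, 180°]: -178.8°.
(The naïve average (+171.8 + -169.4)/2 = 1.2° is on the wrong side of the globe.)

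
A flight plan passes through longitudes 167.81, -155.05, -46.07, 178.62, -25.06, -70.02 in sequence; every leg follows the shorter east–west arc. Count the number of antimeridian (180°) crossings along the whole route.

3

Leg 1: +167.81° → -155.05°, shortest Δλ = 37.14° (east) — crosses 180°.
Leg 2: -155.05° → -46.07°, shortest Δλ = 108.98° (east) — does not cross 180°.
Leg 3: -46.07° → +178.62°, shortest Δλ = -135.31° (west) — crosses 180°.
Leg 4: +178.62° → -25.06°, shortest Δλ = 156.32° (east) — crosses 180°.
Leg 5: -25.06° → -70.02°, shortest Δλ = -44.96° (west) — does not cross 180°.
Total crossings: 3.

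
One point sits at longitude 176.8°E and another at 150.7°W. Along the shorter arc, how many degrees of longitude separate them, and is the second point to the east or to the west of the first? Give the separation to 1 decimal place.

32.5° east

Raw difference: -150.7 − 176.8 = -327.5°.
Normalise into (−180°, 180°]: -327.5° + 360° = 32.5°.
Positive ⇒ the second point lies to the east; separation 32.5°.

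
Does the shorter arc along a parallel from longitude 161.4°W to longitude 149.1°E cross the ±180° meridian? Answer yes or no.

Naïve |149.1 − -161.4| = 310.5° > 180°, so the shorter arc goes the other way round — across 180°.
Signed shortest Δλ = ((149.1 − -161.4 + 180) mod 360) − 180 = -49.5°.
Going west by 49.5° from -161.4° passes through 180° before reaching +149.1°.

Yes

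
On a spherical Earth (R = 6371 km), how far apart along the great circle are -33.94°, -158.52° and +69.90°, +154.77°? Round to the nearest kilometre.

Δλ = 154.77 − -158.52 = 313.29°; wrapped into (−180°, 180°]: -46.71°.
Δφ = 69.90 − -33.94 = 103.84°.
a = sin²(Δφ/2) + cos φ₁ · cos φ₂ · sin²(Δλ/2) = 0.664412.
c = 2·atan2(√a, √(1−a)) = 1.90585 rad → d = 6371·c ≈ 12142.19 km.

12142 km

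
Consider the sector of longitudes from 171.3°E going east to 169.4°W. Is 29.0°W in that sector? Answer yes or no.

No

Band width going east from +171.3° to -169.4°: ((-169.4 − 171.3) mod 360) = 19.3°.
Offset of -29.0° east of the west edge: ((-29.0 − 171.3) mod 360) = 159.7°.
159.7° > 19.3° ⇒ outside.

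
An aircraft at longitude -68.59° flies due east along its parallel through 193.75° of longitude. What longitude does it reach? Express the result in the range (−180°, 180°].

+125.16°

Start at -68.59°; shift +193.75° → +125.16°.
+125.16° already lies in (−180°, 180°].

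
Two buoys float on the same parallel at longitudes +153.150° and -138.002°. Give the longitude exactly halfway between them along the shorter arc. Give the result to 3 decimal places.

-172.426°

Signed shortest Δλ from +153.150° to -138.002° is +68.848°.
Midpoint longitude = +153.150° + (+68.848°)/2 = +153.150° + 34.424° = +187.574°.
Normalise into (−180°, 180°]: -172.426°.
(The naïve average (+153.150 + -138.002)/2 = 7.574° is on the wrong side of the globe.)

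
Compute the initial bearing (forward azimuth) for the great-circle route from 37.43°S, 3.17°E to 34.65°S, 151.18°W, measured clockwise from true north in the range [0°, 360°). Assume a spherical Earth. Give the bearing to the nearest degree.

202°

Δλ = -151.18 − 3.17 = -154.35°.
θ = atan2( sin Δλ · cos φ₂ , cos φ₁ · sin φ₂ − sin φ₁ · cos φ₂ · cos Δλ )
  = atan2(-0.35610, -0.90222) = -158.461° → normalised to [0°, 360°): 201.539°.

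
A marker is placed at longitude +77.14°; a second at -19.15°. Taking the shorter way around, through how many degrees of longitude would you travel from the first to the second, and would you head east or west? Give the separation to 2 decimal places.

96.29° west

Raw difference: -19.15 − 77.14 = -96.29°.
Normalise into (−180°, 180°]: -96.29° stays -96.29°.
Negative ⇒ the second point lies to the west; separation 96.29°.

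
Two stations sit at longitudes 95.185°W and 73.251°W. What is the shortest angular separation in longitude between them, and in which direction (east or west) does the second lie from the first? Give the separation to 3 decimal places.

Raw difference: -73.251 − -95.185 = 21.934°.
Normalise into (−180°, 180°]: 21.934° stays 21.934°.
Positive ⇒ the second point lies to the east; separation 21.934°.

21.934° east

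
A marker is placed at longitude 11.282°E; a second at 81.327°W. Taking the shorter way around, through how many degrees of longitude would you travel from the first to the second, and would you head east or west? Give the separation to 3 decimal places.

Raw difference: -81.327 − 11.282 = -92.609°.
Normalise into (−180°, 180°]: -92.609° stays -92.609°.
Negative ⇒ the second point lies to the west; separation 92.609°.

92.609° west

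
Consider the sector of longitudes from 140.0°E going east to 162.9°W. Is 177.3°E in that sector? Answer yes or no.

Yes

Band width going east from +140.0° to -162.9°: ((-162.9 − 140.0) mod 360) = 57.1°.
Offset of +177.3° east of the west edge: ((177.3 − 140.0) mod 360) = 37.3°.
37.3° ≤ 57.1° ⇒ inside.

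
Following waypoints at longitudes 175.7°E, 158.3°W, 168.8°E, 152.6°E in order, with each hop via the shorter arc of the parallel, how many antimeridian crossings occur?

2

Leg 1: +175.7° → -158.3°, shortest Δλ = 26.0° (east) — crosses 180°.
Leg 2: -158.3° → +168.8°, shortest Δλ = -32.9° (west) — crosses 180°.
Leg 3: +168.8° → +152.6°, shortest Δλ = -16.2° (west) — does not cross 180°.
Total crossings: 2.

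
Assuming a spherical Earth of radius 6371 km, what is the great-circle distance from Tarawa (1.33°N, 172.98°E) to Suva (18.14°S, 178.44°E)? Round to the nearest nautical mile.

Δλ = 178.44 − 172.98 = 5.46°.
Δφ = -18.14 − 1.33 = -19.47°.
a = sin²(Δφ/2) + cos φ₁ · cos φ₂ · sin²(Δλ/2) = 0.030747.
c = 2·atan2(√a, √(1−a)) = 0.35252 rad → d = 6371·c ≈ 2245.90 km ≈ 1212.69 nmi.

1213 nmi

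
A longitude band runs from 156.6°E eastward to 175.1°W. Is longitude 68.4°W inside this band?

Band width going east from +156.6° to -175.1°: ((-175.1 − 156.6) mod 360) = 28.3°.
Offset of -68.4° east of the west edge: ((-68.4 − 156.6) mod 360) = 135.0°.
135.0° > 28.3° ⇒ outside.

No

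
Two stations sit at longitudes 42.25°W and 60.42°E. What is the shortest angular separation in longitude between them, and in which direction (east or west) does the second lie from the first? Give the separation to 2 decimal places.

Raw difference: 60.42 − -42.25 = 102.67°.
Normalise into (−180°, 180°]: 102.67° stays 102.67°.
Positive ⇒ the second point lies to the east; separation 102.67°.

102.67° east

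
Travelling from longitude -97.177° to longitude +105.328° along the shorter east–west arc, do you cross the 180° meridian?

Naïve |105.328 − -97.177| = 202.505° > 180°, so the shorter arc goes the other way round — across 180°.
Signed shortest Δλ = ((105.328 − -97.177 + 180) mod 360) − 180 = -157.495°.
Going west by 157.495° from -97.177° passes through 180° before reaching +105.328°.

Yes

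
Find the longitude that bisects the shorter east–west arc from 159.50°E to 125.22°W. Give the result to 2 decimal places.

162.86°W

Signed shortest Δλ from +159.50° to -125.22° is +75.28°.
Midpoint longitude = +159.50° + (+75.28°)/2 = +159.50° + 37.64° = +197.14°.
Normalise into (−180°, 180°]: -162.86°.
(The naïve average (+159.50 + -125.22)/2 = 17.14° is on the wrong side of the globe.)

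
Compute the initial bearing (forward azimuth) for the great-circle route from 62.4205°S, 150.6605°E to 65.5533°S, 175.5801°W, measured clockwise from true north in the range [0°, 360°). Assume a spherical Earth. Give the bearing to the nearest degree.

117°

Δλ = -175.5801 − 150.6605 = -326.2406°; wrapped into (−180°, 180°]: 33.7594°.
θ = atan2( sin Δλ · cos φ₂ , cos φ₁ · sin φ₂ − sin φ₁ · cos φ₂ · cos Δλ )
  = atan2(0.22998, -0.11650) = 116.866° → normalised to [0°, 360°): 116.866°.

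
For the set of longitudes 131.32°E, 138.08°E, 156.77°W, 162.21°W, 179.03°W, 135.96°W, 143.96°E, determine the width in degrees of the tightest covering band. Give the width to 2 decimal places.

92.72°

Sort the longitudes: -179.03°, -162.21°, -156.77°, -135.96°, +131.32°, +138.08°, +143.96°.
Eastward gaps between consecutive values (wrapping around): 16.82°, 5.44°, 20.81°, 267.28°, 6.76°, 5.88°, 37.01°.
Largest gap = 267.28° ⇒ minimal covering band is its complement: 360° − 267.28° = 92.72°.
Band runs from +131.32° eastward to -135.96°, crossing the antimeridian.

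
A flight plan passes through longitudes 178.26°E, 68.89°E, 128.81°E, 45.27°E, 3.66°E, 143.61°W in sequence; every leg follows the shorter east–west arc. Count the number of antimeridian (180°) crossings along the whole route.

Leg 1: +178.26° → +68.89°, shortest Δλ = -109.37° (west) — does not cross 180°.
Leg 2: +68.89° → +128.81°, shortest Δλ = 59.92° (east) — does not cross 180°.
Leg 3: +128.81° → +45.27°, shortest Δλ = -83.54° (west) — does not cross 180°.
Leg 4: +45.27° → +3.66°, shortest Δλ = -41.61° (west) — does not cross 180°.
Leg 5: +3.66° → -143.61°, shortest Δλ = -147.27° (west) — does not cross 180°.
Total crossings: 0.

0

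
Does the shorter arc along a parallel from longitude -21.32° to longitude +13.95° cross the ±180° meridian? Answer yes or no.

Signed shortest Δλ = ((13.95 − -21.32 + 180) mod 360) − 180 = 35.27°.
Going east by 35.27° from -21.32° reaches +13.95° without touching 180°.

No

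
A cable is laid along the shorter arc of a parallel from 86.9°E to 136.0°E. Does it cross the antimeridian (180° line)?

No

Signed shortest Δλ = ((136.0 − 86.9 + 180) mod 360) − 180 = 49.1°.
Going east by 49.1° from +86.9° reaches +136.0° without touching 180°.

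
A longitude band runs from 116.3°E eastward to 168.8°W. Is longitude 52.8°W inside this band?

Band width going east from +116.3° to -168.8°: ((-168.8 − 116.3) mod 360) = 74.9°.
Offset of -52.8° east of the west edge: ((-52.8 − 116.3) mod 360) = 190.9°.
190.9° > 74.9° ⇒ outside.

No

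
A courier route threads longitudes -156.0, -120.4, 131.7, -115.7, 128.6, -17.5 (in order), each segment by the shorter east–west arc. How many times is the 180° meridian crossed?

Leg 1: -156.0° → -120.4°, shortest Δλ = 35.6° (east) — does not cross 180°.
Leg 2: -120.4° → +131.7°, shortest Δλ = -107.9° (west) — crosses 180°.
Leg 3: +131.7° → -115.7°, shortest Δλ = 112.6° (east) — crosses 180°.
Leg 4: -115.7° → +128.6°, shortest Δλ = -115.7° (west) — crosses 180°.
Leg 5: +128.6° → -17.5°, shortest Δλ = -146.1° (west) — does not cross 180°.
Total crossings: 3.

3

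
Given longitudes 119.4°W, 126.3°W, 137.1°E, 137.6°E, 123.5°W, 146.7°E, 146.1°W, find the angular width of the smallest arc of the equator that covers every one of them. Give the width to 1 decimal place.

103.5°

Sort the longitudes: -146.1°, -126.3°, -123.5°, -119.4°, +137.1°, +137.6°, +146.7°.
Eastward gaps between consecutive values (wrapping around): 19.8°, 2.8°, 4.1°, 256.5°, 0.5°, 9.1°, 67.2°.
Largest gap = 256.5° ⇒ minimal covering band is its complement: 360° − 256.5° = 103.5°.
Band runs from +137.1° eastward to -119.4°, crossing the antimeridian.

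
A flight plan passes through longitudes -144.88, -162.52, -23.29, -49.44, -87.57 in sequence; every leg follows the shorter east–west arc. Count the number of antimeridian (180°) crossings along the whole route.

0

Leg 1: -144.88° → -162.52°, shortest Δλ = -17.64° (west) — does not cross 180°.
Leg 2: -162.52° → -23.29°, shortest Δλ = 139.23° (east) — does not cross 180°.
Leg 3: -23.29° → -49.44°, shortest Δλ = -26.15° (west) — does not cross 180°.
Leg 4: -49.44° → -87.57°, shortest Δλ = -38.13° (west) — does not cross 180°.
Total crossings: 0.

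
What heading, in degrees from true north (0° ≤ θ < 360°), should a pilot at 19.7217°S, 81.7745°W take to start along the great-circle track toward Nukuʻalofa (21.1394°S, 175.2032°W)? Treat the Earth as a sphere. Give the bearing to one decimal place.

249.0°

Δλ = -175.2032 − -81.7745 = -93.4287°.
θ = atan2( sin Δλ · cos φ₂ , cos φ₁ · sin φ₂ − sin φ₁ · cos φ₂ · cos Δλ )
  = atan2(-0.93104, -0.35831) = -111.049° → normalised to [0°, 360°): 248.951°.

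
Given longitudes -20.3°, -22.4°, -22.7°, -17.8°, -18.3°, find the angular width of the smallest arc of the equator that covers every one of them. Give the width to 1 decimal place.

4.9°

Sort the longitudes: -22.7°, -22.4°, -20.3°, -18.3°, -17.8°.
Eastward gaps between consecutive values (wrapping around): 0.3°, 2.1°, 2.0°, 0.5°, 355.1°.
Largest gap = 355.1° ⇒ minimal covering band is its complement: 360° − 355.1° = 4.9°.
Band runs from -22.7° eastward to -17.8°.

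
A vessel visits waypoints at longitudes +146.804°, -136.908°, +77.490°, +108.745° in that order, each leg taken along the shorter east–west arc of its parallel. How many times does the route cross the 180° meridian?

Leg 1: +146.804° → -136.908°, shortest Δλ = 76.288° (east) — crosses 180°.
Leg 2: -136.908° → +77.490°, shortest Δλ = -145.602° (west) — crosses 180°.
Leg 3: +77.490° → +108.745°, shortest Δλ = 31.255° (east) — does not cross 180°.
Total crossings: 2.

2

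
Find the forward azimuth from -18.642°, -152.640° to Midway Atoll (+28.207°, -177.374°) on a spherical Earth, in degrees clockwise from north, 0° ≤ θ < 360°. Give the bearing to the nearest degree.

332°

Δλ = -177.374 − -152.640 = -24.734°.
θ = atan2( sin Δλ · cos φ₂ , cos φ₁ · sin φ₂ − sin φ₁ · cos φ₂ · cos Δλ )
  = atan2(-0.36872, 0.70371) = -27.653° → normalised to [0°, 360°): 332.347°.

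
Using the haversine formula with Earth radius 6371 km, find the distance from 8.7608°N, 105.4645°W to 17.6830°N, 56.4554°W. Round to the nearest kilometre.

Δλ = -56.4554 − -105.4645 = 49.0091°.
Δφ = 17.6830 − 8.7608 = 8.9222°.
a = sin²(Δφ/2) + cos φ₁ · cos φ₂ · sin²(Δλ/2) = 0.168040.
c = 2·atan2(√a, √(1−a)) = 0.84475 rad → d = 6371·c ≈ 5381.89 km.

5382 km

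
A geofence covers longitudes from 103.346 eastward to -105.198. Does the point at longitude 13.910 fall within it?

Band width going east from +103.346° to -105.198°: ((-105.198 − 103.346) mod 360) = 151.456°.
Offset of +13.910° east of the west edge: ((13.910 − 103.346) mod 360) = 270.564°.
270.564° > 151.456° ⇒ outside.

No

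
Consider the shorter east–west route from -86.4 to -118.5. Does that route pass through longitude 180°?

Signed shortest Δλ = ((-118.5 − -86.4 + 180) mod 360) − 180 = -32.1°.
Going west by 32.1° from -86.4° reaches -118.5° without touching 180°.

No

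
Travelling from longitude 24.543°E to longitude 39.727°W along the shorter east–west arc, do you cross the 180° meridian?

Signed shortest Δλ = ((-39.727 − 24.543 + 180) mod 360) − 180 = -64.27°.
Going west by 64.27° from +24.543° reaches -39.727° without touching 180°.

No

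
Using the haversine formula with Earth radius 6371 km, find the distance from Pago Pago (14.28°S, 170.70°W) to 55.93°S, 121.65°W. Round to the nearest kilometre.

6220 km

Δλ = -121.65 − -170.70 = 49.05°.
Δφ = -55.93 − -14.28 = -41.65°.
a = sin²(Δφ/2) + cos φ₁ · cos φ₂ · sin²(Δλ/2) = 0.219932.
c = 2·atan2(√a, √(1−a)) = 0.97625 rad → d = 6371·c ≈ 6219.66 km.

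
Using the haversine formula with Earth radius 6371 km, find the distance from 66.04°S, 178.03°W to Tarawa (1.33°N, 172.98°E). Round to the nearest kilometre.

Δλ = 172.98 − -178.03 = 351.01°; wrapped into (−180°, 180°]: -8.99°.
Δφ = 1.33 − -66.04 = 67.37°.
a = sin²(Δφ/2) + cos φ₁ · cos φ₂ · sin²(Δλ/2) = 0.310104.
c = 2·atan2(√a, √(1−a)) = 1.18123 rad → d = 6371·c ≈ 7525.59 km.

7526 km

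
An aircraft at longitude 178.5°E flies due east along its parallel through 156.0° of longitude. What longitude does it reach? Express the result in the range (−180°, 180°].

25.5°W

Start at +178.5°; shift +156.0° → +334.5°.
+334.5° lies outside (−180°, 180°]; subtract 360° → -25.5°.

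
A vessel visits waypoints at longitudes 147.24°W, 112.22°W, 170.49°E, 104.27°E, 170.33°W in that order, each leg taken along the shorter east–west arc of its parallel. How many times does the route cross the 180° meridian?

Leg 1: -147.24° → -112.22°, shortest Δλ = 35.02° (east) — does not cross 180°.
Leg 2: -112.22° → +170.49°, shortest Δλ = -77.29° (west) — crosses 180°.
Leg 3: +170.49° → +104.27°, shortest Δλ = -66.22° (west) — does not cross 180°.
Leg 4: +104.27° → -170.33°, shortest Δλ = 85.4° (east) — crosses 180°.
Total crossings: 2.

2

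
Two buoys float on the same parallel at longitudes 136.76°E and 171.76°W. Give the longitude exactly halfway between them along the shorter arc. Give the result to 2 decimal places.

Signed shortest Δλ from +136.76° to -171.76° is +51.48°.
Midpoint longitude = +136.76° + (+51.48°)/2 = +136.76° + 25.74° = +162.50°.
(The naïve average (+136.76 + -171.76)/2 = -17.5° is on the wrong side of the globe.)

162.50°E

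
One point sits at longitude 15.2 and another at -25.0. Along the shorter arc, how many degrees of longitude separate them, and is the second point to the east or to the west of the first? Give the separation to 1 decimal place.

Raw difference: -25.0 − 15.2 = -40.2°.
Normalise into (−180°, 180°]: -40.2° stays -40.2°.
Negative ⇒ the second point lies to the west; separation 40.2°.

40.2° west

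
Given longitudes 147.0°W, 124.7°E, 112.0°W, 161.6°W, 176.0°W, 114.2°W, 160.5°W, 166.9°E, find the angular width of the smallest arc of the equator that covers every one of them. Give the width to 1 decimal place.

Sort the longitudes: -176.0°, -161.6°, -160.5°, -147.0°, -114.2°, -112.0°, +124.7°, +166.9°.
Eastward gaps between consecutive values (wrapping around): 14.4°, 1.1°, 13.5°, 32.8°, 2.2°, 236.7°, 42.2°, 17.1°.
Largest gap = 236.7° ⇒ minimal covering band is its complement: 360° − 236.7° = 123.3°.
Band runs from +124.7° eastward to -112.0°, crossing the antimeridian.

123.3°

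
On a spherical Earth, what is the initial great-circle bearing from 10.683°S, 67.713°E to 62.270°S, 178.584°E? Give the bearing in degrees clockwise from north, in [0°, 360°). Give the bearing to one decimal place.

Δλ = 178.584 − 67.713 = 110.871°.
θ = atan2( sin Δλ · cos φ₂ , cos φ₁ · sin φ₂ − sin φ₁ · cos φ₂ · cos Δλ )
  = atan2(0.43477, -0.90054) = 154.229° → normalised to [0°, 360°): 154.229°.

154.2°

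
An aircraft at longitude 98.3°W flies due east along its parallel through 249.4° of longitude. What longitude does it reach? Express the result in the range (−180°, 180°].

Start at -98.3°; shift +249.4° → +151.1°.
+151.1° already lies in (−180°, 180°].

151.1°E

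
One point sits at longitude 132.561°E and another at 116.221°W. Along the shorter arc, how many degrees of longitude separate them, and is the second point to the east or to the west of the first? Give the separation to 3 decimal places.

Raw difference: -116.221 − 132.561 = -248.782°.
Normalise into (−180°, 180°]: -248.782° + 360° = 111.218°.
Positive ⇒ the second point lies to the east; separation 111.218°.

111.218° east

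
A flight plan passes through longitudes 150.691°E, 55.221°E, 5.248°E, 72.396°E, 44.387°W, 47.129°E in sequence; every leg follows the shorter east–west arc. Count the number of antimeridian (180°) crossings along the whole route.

Leg 1: +150.691° → +55.221°, shortest Δλ = -95.47° (west) — does not cross 180°.
Leg 2: +55.221° → +5.248°, shortest Δλ = -49.973° (west) — does not cross 180°.
Leg 3: +5.248° → +72.396°, shortest Δλ = 67.148° (east) — does not cross 180°.
Leg 4: +72.396° → -44.387°, shortest Δλ = -116.783° (west) — does not cross 180°.
Leg 5: -44.387° → +47.129°, shortest Δλ = 91.516° (east) — does not cross 180°.
Total crossings: 0.

0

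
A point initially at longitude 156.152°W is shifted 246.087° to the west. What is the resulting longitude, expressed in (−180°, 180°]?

42.239°W

Start at -156.152°; shift −246.087° → -402.239°.
-402.239° lies outside (−180°, 180°]; add 360° → -42.239°.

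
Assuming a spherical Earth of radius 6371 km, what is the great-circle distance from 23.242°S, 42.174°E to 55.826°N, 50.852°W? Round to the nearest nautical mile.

6647 nmi

Δλ = -50.852 − 42.174 = -93.026°.
Δφ = 55.826 − -23.242 = 79.068°.
a = sin²(Δφ/2) + cos φ₁ · cos φ₂ · sin²(Δλ/2) = 0.676863.
c = 2·atan2(√a, √(1−a)) = 1.93235 rad → d = 6371·c ≈ 12310.98 km ≈ 6647.40 nmi.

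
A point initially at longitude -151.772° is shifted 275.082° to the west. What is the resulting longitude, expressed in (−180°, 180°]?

-66.854°

Start at -151.772°; shift −275.082° → -426.854°.
-426.854° lies outside (−180°, 180°]; add 360° → -66.854°.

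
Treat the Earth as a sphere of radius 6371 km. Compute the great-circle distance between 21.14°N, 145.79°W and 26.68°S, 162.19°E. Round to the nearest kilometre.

Δλ = 162.19 − -145.79 = 307.98°; wrapped into (−180°, 180°]: -52.02°.
Δφ = -26.68 − 21.14 = -47.82°.
a = sin²(Δφ/2) + cos φ₁ · cos φ₂ · sin²(Δλ/2) = 0.324537.
c = 2·atan2(√a, √(1−a)) = 1.21224 rad → d = 6371·c ≈ 7723.15 km.

7723 km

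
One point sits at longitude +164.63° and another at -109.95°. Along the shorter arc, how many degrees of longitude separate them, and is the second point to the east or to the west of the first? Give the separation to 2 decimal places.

Raw difference: -109.95 − 164.63 = -274.58°.
Normalise into (−180°, 180°]: -274.58° + 360° = 85.42°.
Positive ⇒ the second point lies to the east; separation 85.42°.

85.42° east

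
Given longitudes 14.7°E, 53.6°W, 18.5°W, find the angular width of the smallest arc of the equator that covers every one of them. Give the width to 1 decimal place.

68.3°

Sort the longitudes: -53.6°, -18.5°, +14.7°.
Eastward gaps between consecutive values (wrapping around): 35.1°, 33.2°, 291.7°.
Largest gap = 291.7° ⇒ minimal covering band is its complement: 360° − 291.7° = 68.3°.
Band runs from -53.6° eastward to +14.7°.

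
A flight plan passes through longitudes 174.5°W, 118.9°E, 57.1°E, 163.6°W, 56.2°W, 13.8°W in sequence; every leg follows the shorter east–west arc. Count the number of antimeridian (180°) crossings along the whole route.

Leg 1: -174.5° → +118.9°, shortest Δλ = -66.6° (west) — crosses 180°.
Leg 2: +118.9° → +57.1°, shortest Δλ = -61.8° (west) — does not cross 180°.
Leg 3: +57.1° → -163.6°, shortest Δλ = 139.3° (east) — crosses 180°.
Leg 4: -163.6° → -56.2°, shortest Δλ = 107.4° (east) — does not cross 180°.
Leg 5: -56.2° → -13.8°, shortest Δλ = 42.4° (east) — does not cross 180°.
Total crossings: 2.

2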